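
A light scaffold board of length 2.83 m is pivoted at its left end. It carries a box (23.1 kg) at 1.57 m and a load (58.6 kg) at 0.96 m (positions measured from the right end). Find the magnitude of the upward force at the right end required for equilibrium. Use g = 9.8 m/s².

F ≈ 480 N

Take moments about the left end.
Box: 23.1 × 9.8 = 226.4 N down at 1.57 m → arm 1.26 m, τ = 226.4 × 1.26 = 285.3 N·m clockwise.
Load: 58.6 × 9.8 = 574.3 N down at 0.96 m → arm 1.87 m, τ = 574.3 × 1.87 = 1074 N·m clockwise.
Net moment of the loads = 1359 N·m clockwise.
The upward force F acts at the right end, arm 2.83 m, giving F × 2.83 counterclockwise.
Στ = 0 ⇒ F × 2.83 = 1359 ⇒ F = 1359 / 2.83 = 480 N.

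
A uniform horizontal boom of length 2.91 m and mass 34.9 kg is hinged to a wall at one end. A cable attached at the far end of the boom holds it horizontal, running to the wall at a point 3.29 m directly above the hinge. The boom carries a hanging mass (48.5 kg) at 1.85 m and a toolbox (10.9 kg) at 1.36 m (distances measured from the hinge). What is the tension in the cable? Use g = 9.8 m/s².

T ≈ 698 N

About the hinge:
Beam weight: 34.9 × 9.8 = 342 N down at 1.455 m → arm 1.455 m, τ = 342 × 1.455 = 497.6 N·m clockwise.
Hanging mass: 48.5 × 9.8 = 475.3 N down at 1.85 m → arm 1.85 m, τ = 475.3 × 1.85 = 879.3 N·m clockwise.
Toolbox: 10.9 × 9.8 = 106.8 N down at 1.36 m → arm 1.36 m, τ = 106.8 × 1.36 = 145.2 N·m clockwise.
Total clockwise load moment = 1522 N·m.
The cable tension T acts at 2.91 m; only its component perpendicular to the boom, T sinθ, produces torque. sinθ = h/√(h²+d²) = 3.29/√(3.29²+2.91²) = 0.749.
For rotational equilibrium, T × 2.91 × 0.749 = 1522, so T = 1522 / 2.18 = 698 N.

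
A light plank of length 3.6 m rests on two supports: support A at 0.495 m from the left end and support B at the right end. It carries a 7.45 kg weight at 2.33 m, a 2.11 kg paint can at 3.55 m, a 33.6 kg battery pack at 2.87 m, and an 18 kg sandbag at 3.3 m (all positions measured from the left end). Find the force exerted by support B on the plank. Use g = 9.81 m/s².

R_B ≈ 475 N

About support A:
Weight: 7.45 × 9.81 = 73.08 N down at 2.33 m → arm 1.835 m, τ = 73.08 × 1.835 = 134.1 N·m clockwise.
Paint can: 2.11 × 9.81 = 20.7 N down at 3.55 m → arm 3.055 m, τ = 20.7 × 3.055 = 63.24 N·m clockwise.
Battery pack: 33.6 × 9.81 = 329.6 N down at 2.87 m → arm 2.375 m, τ = 329.6 × 2.375 = 782.8 N·m clockwise.
Sandbag: 18 × 9.81 = 176.6 N down at 3.3 m → arm 2.805 m, τ = 176.6 × 2.805 = 495.4 N·m clockwise.
Net load moment about support A = 1476 N·m clockwise.
Reaction R at support B is upward at 3.6 m, arm 3.105 m → moment R × 3.105 counterclockwise.
Στ = 0 ⇒ R × 3.105 = 1476 ⇒ R = 475 N.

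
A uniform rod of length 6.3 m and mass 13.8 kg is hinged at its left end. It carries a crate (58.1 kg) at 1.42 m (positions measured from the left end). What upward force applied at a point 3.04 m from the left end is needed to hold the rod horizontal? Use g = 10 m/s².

Take moments about the left end.
Beam weight: 13.8 × 10 = 138 N down at 3.15 m → arm 3.15 m, τ = 138 × 3.15 = 434.7 N·m clockwise.
Crate: 58.1 × 10 = 581 N down at 1.42 m → arm 1.42 m, τ = 581 × 1.42 = 825 N·m clockwise.
Net moment of the loads = 1260 N·m clockwise.
The upward force F acts at a point 3.04 m from the left end, arm 3.04 m, giving F × 3.04 counterclockwise.
Balancing moments: F × 3.04 = 1260, giving F = 1260 / 3.04 = 414 N.

F ≈ 414 N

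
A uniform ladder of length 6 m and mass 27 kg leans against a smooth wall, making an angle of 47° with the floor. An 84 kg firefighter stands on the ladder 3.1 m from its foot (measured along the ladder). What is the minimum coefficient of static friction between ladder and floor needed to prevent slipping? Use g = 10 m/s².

μ_min ≈ 0.478

Taking torques about the foot of the ladder:
Ladder weight 27×10 = 270 N acts at 3 m along the ladder; its horizontal arm is 3·cos47° = 2.046 m → τ = 552.4 N·m clockwise.
Firefighter: 84×10 = 840 N at 3.1 m → arm 2.114 m → τ = 1776 N·m clockwise.
Wall normal N acts horizontally at the top; its moment arm is the height L sinθ = 6·sin47° = 4.388 m, counterclockwise.
Setting net torque to zero: N × 4.388 = 2328 → N = 530.5 N.
ΣFx = 0 ⇒ f = N_wall = 530.5 N. ΣFy = 0 ⇒ N_floor = 1110 N.
μ_min = f / N_floor = 530.5 / 1110 = 0.478.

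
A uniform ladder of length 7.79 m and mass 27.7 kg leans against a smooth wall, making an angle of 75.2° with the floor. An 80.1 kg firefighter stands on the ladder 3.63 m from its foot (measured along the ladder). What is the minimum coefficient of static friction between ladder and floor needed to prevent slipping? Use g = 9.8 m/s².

Take moments about the foot of the ladder.
Ladder weight 27.7×9.8 = 271.5 N acts at 3.895 m along the ladder; its horizontal arm is 3.895·cos75.2° = 0.995 m → τ = 270.1 N·m clockwise.
Firefighter: 80.1×9.8 = 785 N at 3.63 m → arm 0.9273 m → τ = 727.9 N·m clockwise.
Wall normal N acts horizontally at the top; its moment arm is the height L sinθ = 7.79·sin75.2° = 7.532 m, counterclockwise.
For rotational equilibrium, N × 7.532 = 998, so N = 132.5 N.
ΣFx = 0 ⇒ f = N_wall = 132.5 N. ΣFy = 0 ⇒ N_floor = 1056 N.
μ_min = f / N_floor = 132.5 / 1056 = 0.125.

μ_min ≈ 0.125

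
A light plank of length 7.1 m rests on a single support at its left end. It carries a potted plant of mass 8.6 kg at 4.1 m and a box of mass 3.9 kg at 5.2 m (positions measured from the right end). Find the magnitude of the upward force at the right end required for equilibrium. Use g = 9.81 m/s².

Taking torques about the left end:
Potted plant: 8.6 × 9.81 = 84.37 N down at 4.1 m → arm 3 m, τ = 84.37 × 3 = 253.1 N·m clockwise.
Box: 3.9 × 9.81 = 38.26 N down at 5.2 m → arm 1.9 m, τ = 38.26 × 1.9 = 72.69 N·m clockwise.
Net moment of the loads = 325.8 N·m clockwise.
The upward force F acts at the right end, arm 7.1 m, giving F × 7.1 counterclockwise.
Balancing moments: F × 7.1 = 325.8, giving F = 325.8 / 7.1 = 45.9 N.

F ≈ 45.9 N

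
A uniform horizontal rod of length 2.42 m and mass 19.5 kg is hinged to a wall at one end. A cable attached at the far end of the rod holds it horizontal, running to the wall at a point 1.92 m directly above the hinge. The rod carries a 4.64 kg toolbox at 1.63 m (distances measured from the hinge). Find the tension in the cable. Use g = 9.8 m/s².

T ≈ 203 N

Taking torques about the hinge:
Beam weight: 19.5 × 9.8 = 191.1 N down at 1.21 m → arm 1.21 m, τ = 191.1 × 1.21 = 231.2 N·m clockwise.
Toolbox: 4.64 × 9.8 = 45.47 N down at 1.63 m → arm 1.63 m, τ = 45.47 × 1.63 = 74.12 N·m clockwise.
Total clockwise load moment = 305.3 N·m.
The cable tension T acts at 2.42 m; only its component perpendicular to the rod, T sinθ, produces torque. sinθ = h/√(h²+d²) = 1.92/√(1.92²+2.42²) = 0.6215.
Balancing moments: T × 2.42 × 0.6215 = 305.3, giving T = 305.3 / 1.504 = 203 N.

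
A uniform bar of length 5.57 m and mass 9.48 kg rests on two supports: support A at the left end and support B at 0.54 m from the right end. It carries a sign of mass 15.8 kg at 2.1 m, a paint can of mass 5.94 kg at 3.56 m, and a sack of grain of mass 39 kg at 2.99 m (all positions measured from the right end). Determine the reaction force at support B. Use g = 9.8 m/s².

Sum moments about support A (its reaction then has zero moment arm).
Beam weight: 9.48 × 9.8 = 92.9 N down at 2.785 m → arm 2.785 m, τ = 92.9 × 2.785 = 258.7 N·m clockwise.
Sign: 15.8 × 9.8 = 154.8 N down at 2.1 m → arm 3.47 m, τ = 154.8 × 3.47 = 537.2 N·m clockwise.
Paint can: 5.94 × 9.8 = 58.21 N down at 3.56 m → arm 2.01 m, τ = 58.21 × 2.01 = 117 N·m clockwise.
Sack of grain: 39 × 9.8 = 382.2 N down at 2.99 m → arm 2.58 m, τ = 382.2 × 2.58 = 986.1 N·m clockwise.
Net load moment about support A = 1899 N·m clockwise.
Reaction R at support B is upward at 0.54 m, arm 5.03 m → moment R × 5.03 counterclockwise.
Setting net torque to zero: R × 5.03 = 1899 → R = 378 N.

R_B ≈ 378 N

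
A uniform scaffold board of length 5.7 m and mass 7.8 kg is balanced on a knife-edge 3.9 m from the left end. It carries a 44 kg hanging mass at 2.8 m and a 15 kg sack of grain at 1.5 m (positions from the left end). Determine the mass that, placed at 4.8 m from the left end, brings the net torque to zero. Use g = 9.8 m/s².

Taking torques about the knife-edge (at 3.9 m from the left end):
Beam weight: 7.8 × 9.8 = 76.44 N down at 2.85 m → arm 1.05 m, τ = 76.44 × 1.05 = 80.26 N·m counterclockwise.
Hanging mass: 44 × 9.8 = 431.2 N down at 2.8 m → arm 1.1 m, τ = 431.2 × 1.1 = 474.3 N·m counterclockwise.
Sack of grain: 15 × 9.8 = 147 N down at 1.5 m → arm 2.4 m, τ = 147 × 2.4 = 352.8 N·m counterclockwise.
Net moment of known loads = 907.4 N·m counterclockwise.
An unknown mass m at 4.8 m has arm 0.9 m; its moment is m·g·0.9 clockwise.
Setting net torque to zero: m × 9.8 × 0.9 = 907.4 → m = 907.4 / (9.8 × 0.9) = 103 kg.

m ≈ 103 kg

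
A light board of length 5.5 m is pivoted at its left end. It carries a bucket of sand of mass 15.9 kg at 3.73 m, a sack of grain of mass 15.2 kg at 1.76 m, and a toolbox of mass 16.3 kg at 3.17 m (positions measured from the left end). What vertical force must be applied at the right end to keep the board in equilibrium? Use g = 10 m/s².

Taking torques about the left end:
Bucket of sand: 15.9 × 10 = 159 N down at 3.73 m → arm 3.73 m, τ = 159 × 3.73 = 593.1 N·m clockwise.
Sack of grain: 15.2 × 10 = 152 N down at 1.76 m → arm 1.76 m, τ = 152 × 1.76 = 267.5 N·m clockwise.
Toolbox: 16.3 × 10 = 163 N down at 3.17 m → arm 3.17 m, τ = 163 × 3.17 = 516.7 N·m clockwise.
Net moment of the loads = 1377 N·m clockwise.
The upward force F acts at the right end, arm 5.5 m, giving F × 5.5 counterclockwise.
Balancing moments: F × 5.5 = 1377, giving F = 1377 / 5.5 = 250 N.

F ≈ 250 N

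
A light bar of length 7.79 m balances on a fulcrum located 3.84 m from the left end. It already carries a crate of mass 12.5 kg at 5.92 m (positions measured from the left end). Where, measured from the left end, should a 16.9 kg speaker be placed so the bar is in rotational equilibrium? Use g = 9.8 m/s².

Sum moments about the fulcrum (at 3.84 m from the left end) (the support reaction has zero arm there).
Crate: 12.5 × 9.8 = 122.5 N down at 5.92 m → arm 2.08 m, τ = 122.5 × 2.08 = 254.8 N·m clockwise.
Net moment of existing loads = 254.8 N·m clockwise.
The speaker weighs 16.9 × 9.8 = 165.6 N and must supply an equal counterclockwise moment, so its lever arm about the fulcrum is 254.8 / 165.6 = 1.54 m.
That puts it at 3.84 − 1.54 = 2.3 m from the left end.

x ≈ 2.3 m from the left end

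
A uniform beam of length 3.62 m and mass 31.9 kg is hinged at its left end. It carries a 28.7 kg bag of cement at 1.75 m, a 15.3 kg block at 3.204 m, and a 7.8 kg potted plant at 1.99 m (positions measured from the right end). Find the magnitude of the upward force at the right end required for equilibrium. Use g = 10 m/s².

Sum moments about the left end (the unknown pivot reaction has zero arm there).
Beam weight: 31.9 × 10 = 319 N down at 1.81 m → arm 1.81 m, τ = 319 × 1.81 = 577.4 N·m clockwise.
Bag of cement: 28.7 × 10 = 287 N down at 1.75 m → arm 1.87 m, τ = 287 × 1.87 = 536.7 N·m clockwise.
Block: 15.3 × 10 = 153 N down at 3.204 m → arm 0.416 m, τ = 153 × 0.416 = 63.65 N·m clockwise.
Potted plant: 7.8 × 10 = 78 N down at 1.99 m → arm 1.63 m, τ = 78 × 1.63 = 127.1 N·m clockwise.
Net moment of the loads = 1305 N·m clockwise.
The upward force F acts at the right end, arm 3.62 m, giving F × 3.62 counterclockwise.
Balancing moments: F × 3.62 = 1305, giving F = 1305 / 3.62 = 360 N.

F ≈ 360 N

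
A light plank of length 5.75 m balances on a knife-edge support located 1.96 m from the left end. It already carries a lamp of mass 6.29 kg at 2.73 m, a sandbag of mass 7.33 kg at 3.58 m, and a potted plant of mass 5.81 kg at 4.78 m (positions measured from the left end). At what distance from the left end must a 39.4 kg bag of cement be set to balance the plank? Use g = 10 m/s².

x ≈ 1.12 m from the left end

Sum moments about the knife-edge support (at 1.96 m from the left end) (the support reaction has zero arm there).
Lamp: 6.29 × 10 = 62.9 N down at 2.73 m → arm 0.77 m, τ = 62.9 × 0.77 = 48.43 N·m clockwise.
Sandbag: 7.33 × 10 = 73.3 N down at 3.58 m → arm 1.62 m, τ = 73.3 × 1.62 = 118.7 N·m clockwise.
Potted plant: 5.81 × 10 = 58.1 N down at 4.78 m → arm 2.82 m, τ = 58.1 × 2.82 = 163.8 N·m clockwise.
Net moment of existing loads = 330.9 N·m clockwise.
The bag of cement weighs 39.4 × 10 = 394 N and must supply an equal counterclockwise moment, so its lever arm about the knife-edge support is 330.9 / 394 = 0.84 m.
That puts it at 1.96 − 0.84 = 1.12 m from the left end.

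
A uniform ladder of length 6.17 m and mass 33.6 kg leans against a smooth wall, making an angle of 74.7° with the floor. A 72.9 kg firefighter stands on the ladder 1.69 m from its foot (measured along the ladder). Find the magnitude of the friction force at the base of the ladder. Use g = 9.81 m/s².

Choose the foot of the ladder as the axis so the floor normal and friction both act there and drop out.
Ladder weight 33.6×9.81 = 329.6 N acts at 3.085 m along the ladder; its horizontal arm is 3.085·cos74.7° = 0.814 m → τ = 268.3 N·m clockwise.
Firefighter: 72.9×9.81 = 715.1 N at 1.69 m → arm 0.4459 m → τ = 318.9 N·m clockwise.
Wall normal N acts horizontally at the top; its moment arm is the height L sinθ = 6.17·sin74.7° = 5.951 m, counterclockwise.
For rotational equilibrium, N × 5.951 = 587.2, so N = 98.7 N.
ΣFx = 0: friction at the foot balances the wall's push, so f = N_wall = 98.7 N.

f ≈ 98.7 N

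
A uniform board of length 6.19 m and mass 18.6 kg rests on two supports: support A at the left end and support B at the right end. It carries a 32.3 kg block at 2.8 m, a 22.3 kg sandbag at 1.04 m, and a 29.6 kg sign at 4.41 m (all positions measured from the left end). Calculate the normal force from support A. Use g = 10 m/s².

About support B:
Beam weight: 18.6 × 10 = 186 N down at 3.095 m → arm 3.095 m, τ = 186 × 3.095 = 575.7 N·m counterclockwise.
Block: 32.3 × 10 = 323 N down at 2.8 m → arm 3.39 m, τ = 323 × 3.39 = 1095 N·m counterclockwise.
Sandbag: 22.3 × 10 = 223 N down at 1.04 m → arm 5.15 m, τ = 223 × 5.15 = 1148 N·m counterclockwise.
Sign: 29.6 × 10 = 296 N down at 4.41 m → arm 1.78 m, τ = 296 × 1.78 = 526.9 N·m counterclockwise.
Net load moment about support B = 3346 N·m counterclockwise.
Reaction R at support A is upward at 0 m, arm 6.19 m → moment R × 6.19 clockwise.
Balancing moments: R × 6.19 = 3346, giving R = 541 N.

R_A ≈ 541 N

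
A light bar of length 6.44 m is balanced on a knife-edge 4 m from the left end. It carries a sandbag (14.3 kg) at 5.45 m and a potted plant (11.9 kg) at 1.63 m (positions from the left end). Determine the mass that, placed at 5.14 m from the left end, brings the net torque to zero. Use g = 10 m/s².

Choose the knife-edge (at 4 m from the left end) as the axis so the support reaction has zero arm there.
Sandbag: 14.3 × 10 = 143 N down at 5.45 m → arm 1.45 m, τ = 143 × 1.45 = 207.3 N·m clockwise.
Potted plant: 11.9 × 10 = 119 N down at 1.63 m → arm 2.37 m, τ = 119 × 2.37 = 282 N·m counterclockwise.
Net moment of known loads = 74.7 N·m counterclockwise.
An unknown mass m at 5.14 m has arm 1.14 m; its moment is m·g·1.14 clockwise.
Στ = 0 ⇒ m × 10 × 1.14 = 74.7 ⇒ m = 74.7 / (10 × 1.14) = 6.55 kg.

m ≈ 6.55 kg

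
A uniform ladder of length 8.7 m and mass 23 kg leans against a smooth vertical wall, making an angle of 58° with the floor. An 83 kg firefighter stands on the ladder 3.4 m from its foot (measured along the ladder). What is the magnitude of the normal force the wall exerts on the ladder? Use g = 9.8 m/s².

About the foot of the ladder:
Ladder weight 23×9.8 = 225.4 N acts at 4.35 m along the ladder; its horizontal arm is 4.35·cos58° = 2.305 m → τ = 519.5 N·m clockwise.
Firefighter: 83×9.8 = 813.4 N at 3.4 m → arm 1.802 m → τ = 1466 N·m clockwise.
Wall normal N acts horizontally at the top; its moment arm is the height L sinθ = 8.7·sin58° = 7.378 m, counterclockwise.
For rotational equilibrium, N × 7.378 = 1986, so N = 269 N.

N_wall ≈ 269 N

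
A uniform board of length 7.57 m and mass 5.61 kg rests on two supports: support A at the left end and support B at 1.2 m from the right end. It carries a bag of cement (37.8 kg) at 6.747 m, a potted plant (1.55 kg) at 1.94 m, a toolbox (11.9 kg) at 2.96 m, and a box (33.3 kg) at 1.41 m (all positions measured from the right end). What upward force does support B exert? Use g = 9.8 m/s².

R_B ≈ 494 N

Choose support A as the axis so its reaction then has zero moment arm.
Beam weight: 5.61 × 9.8 = 54.98 N down at 3.785 m → arm 3.785 m, τ = 54.98 × 3.785 = 208.1 N·m clockwise.
Bag of cement: 37.8 × 9.8 = 370.4 N down at 6.747 m → arm 0.823 m, τ = 370.4 × 0.823 = 304.8 N·m clockwise.
Potted plant: 1.55 × 9.8 = 15.19 N down at 1.94 m → arm 5.63 m, τ = 15.19 × 5.63 = 85.52 N·m clockwise.
Toolbox: 11.9 × 9.8 = 116.6 N down at 2.96 m → arm 4.61 m, τ = 116.6 × 4.61 = 537.5 N·m clockwise.
Box: 33.3 × 9.8 = 326.3 N down at 1.41 m → arm 6.16 m, τ = 326.3 × 6.16 = 2010 N·m clockwise.
Net load moment about support A = 3146 N·m clockwise.
Reaction R at support B is upward at 1.2 m, arm 6.37 m → moment R × 6.37 counterclockwise.
Στ = 0 ⇒ R × 6.37 = 3146 ⇒ R = 494 N.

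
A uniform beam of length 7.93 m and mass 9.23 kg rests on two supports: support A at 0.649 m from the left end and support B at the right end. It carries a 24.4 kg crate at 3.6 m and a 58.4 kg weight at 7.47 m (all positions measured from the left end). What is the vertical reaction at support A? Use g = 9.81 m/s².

Sum moments about support B (its reaction then has zero moment arm).
Beam weight: 9.23 × 9.81 = 90.55 N down at 3.965 m → arm 3.965 m, τ = 90.55 × 3.965 = 359 N·m counterclockwise.
Crate: 24.4 × 9.81 = 239.4 N down at 3.6 m → arm 4.33 m, τ = 239.4 × 4.33 = 1037 N·m counterclockwise.
Weight: 58.4 × 9.81 = 572.9 N down at 7.47 m → arm 0.46 m, τ = 572.9 × 0.46 = 263.5 N·m counterclockwise.
Net load moment about support B = 1660 N·m counterclockwise.
Reaction R at support A is upward at 0.649 m, arm 7.281 m → moment R × 7.281 clockwise.
Στ = 0 ⇒ R × 7.281 = 1660 ⇒ R = 228 N.

R_A ≈ 228 N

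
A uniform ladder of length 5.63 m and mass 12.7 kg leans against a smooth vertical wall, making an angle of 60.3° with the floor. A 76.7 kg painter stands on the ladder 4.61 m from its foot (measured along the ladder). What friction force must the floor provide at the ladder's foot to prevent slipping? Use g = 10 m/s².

f ≈ 394 N

Choose the foot of the ladder as the axis so the floor normal and friction both act there and drop out.
Ladder weight 12.7×10 = 127 N acts at 2.815 m along the ladder; its horizontal arm is 2.815·cos60.3° = 1.395 m → τ = 177.2 N·m clockwise.
Painter: 76.7×10 = 767 N at 4.61 m → arm 2.284 m → τ = 1752 N·m clockwise.
Wall normal N acts horizontally at the top; its moment arm is the height L sinθ = 5.63·sin60.3° = 4.89 m, counterclockwise.
Balancing moments: N × 4.89 = 1929, giving N = 394 N.
ΣFx = 0: friction at the foot balances the wall's push, so f = N_wall = 394 N.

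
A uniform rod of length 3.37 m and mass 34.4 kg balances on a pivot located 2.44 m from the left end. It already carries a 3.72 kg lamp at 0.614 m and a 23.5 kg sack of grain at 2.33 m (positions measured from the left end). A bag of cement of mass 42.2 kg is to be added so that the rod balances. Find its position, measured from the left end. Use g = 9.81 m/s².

Taking torques about the pivot (at 2.44 m from the left end):
Beam weight: 34.4 × 9.81 = 337.5 N down at 1.685 m → arm 0.755 m, τ = 337.5 × 0.755 = 254.8 N·m counterclockwise.
Lamp: 3.72 × 9.81 = 36.49 N down at 0.614 m → arm 1.826 m, τ = 36.49 × 1.826 = 66.63 N·m counterclockwise.
Sack of grain: 23.5 × 9.81 = 230.5 N down at 2.33 m → arm 0.11 m, τ = 230.5 × 0.11 = 25.36 N·m counterclockwise.
Net moment of existing loads = 346.8 N·m counterclockwise.
The bag of cement weighs 42.2 × 9.81 = 414 N and must supply an equal clockwise moment, so its lever arm about the pivot is 346.8 / 414 = 0.838 m.
That puts it at 2.44 + 0.838 = 3.28 m from the left end.

x ≈ 3.28 m from the left end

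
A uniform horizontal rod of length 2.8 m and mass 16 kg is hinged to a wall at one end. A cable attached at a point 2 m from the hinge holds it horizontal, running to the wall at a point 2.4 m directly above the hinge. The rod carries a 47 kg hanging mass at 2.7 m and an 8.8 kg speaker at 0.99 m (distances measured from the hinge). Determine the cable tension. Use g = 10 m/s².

Taking torques about the hinge:
Beam weight: 16 × 10 = 160 N down at 1.4 m → arm 1.4 m, τ = 160 × 1.4 = 224 N·m clockwise.
Hanging mass: 47 × 10 = 470 N down at 2.7 m → arm 2.7 m, τ = 470 × 2.7 = 1269 N·m clockwise.
Speaker: 8.8 × 10 = 88 N down at 0.99 m → arm 0.99 m, τ = 88 × 0.99 = 87.12 N·m clockwise.
Total clockwise load moment = 1580 N·m.
The cable tension T acts at 2 m; only its component perpendicular to the rod, T sinθ, produces torque. sinθ = h/√(h²+d²) = 2.4/√(2.4²+2²) = 0.7682.
Balancing moments: T × 2 × 0.7682 = 1580, giving T = 1580 / 1.536 = 1030 N.

T ≈ 1030 N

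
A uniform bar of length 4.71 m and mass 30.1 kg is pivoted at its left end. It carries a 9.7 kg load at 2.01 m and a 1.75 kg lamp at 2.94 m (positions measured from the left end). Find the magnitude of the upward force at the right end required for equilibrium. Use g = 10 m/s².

Sum moments about the left end (the unknown pivot reaction has zero arm there).
Beam weight: 30.1 × 10 = 301 N down at 2.355 m → arm 2.355 m, τ = 301 × 2.355 = 708.9 N·m clockwise.
Load: 9.7 × 10 = 97 N down at 2.01 m → arm 2.01 m, τ = 97 × 2.01 = 195 N·m clockwise.
Lamp: 1.75 × 10 = 17.5 N down at 2.94 m → arm 2.94 m, τ = 17.5 × 2.94 = 51.45 N·m clockwise.
Net moment of the loads = 955.4 N·m clockwise.
The upward force F acts at the right end, arm 4.71 m, giving F × 4.71 counterclockwise.
For rotational equilibrium, F × 4.71 = 955.4, so F = 955.4 / 4.71 = 203 N.

F ≈ 203 N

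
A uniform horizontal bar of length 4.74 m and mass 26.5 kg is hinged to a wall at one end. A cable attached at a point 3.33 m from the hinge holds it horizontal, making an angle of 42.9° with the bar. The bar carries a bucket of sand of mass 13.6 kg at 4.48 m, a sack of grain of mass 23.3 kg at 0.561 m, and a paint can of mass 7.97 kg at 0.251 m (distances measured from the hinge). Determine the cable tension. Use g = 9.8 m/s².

Choose the hinge as the axis so the unknown hinge reaction has zero arm there.
Beam weight: 26.5 × 9.8 = 259.7 N down at 2.37 m → arm 2.37 m, τ = 259.7 × 2.37 = 615.5 N·m clockwise.
Bucket of sand: 13.6 × 9.8 = 133.3 N down at 4.48 m → arm 4.48 m, τ = 133.3 × 4.48 = 597.2 N·m clockwise.
Sack of grain: 23.3 × 9.8 = 228.3 N down at 0.561 m → arm 0.561 m, τ = 228.3 × 0.561 = 128.1 N·m clockwise.
Paint can: 7.97 × 9.8 = 78.11 N down at 0.251 m → arm 0.251 m, τ = 78.11 × 0.251 = 19.61 N·m clockwise.
Total clockwise load moment = 1360 N·m.
The cable tension T acts at 3.33 m; only its component perpendicular to the bar, T sinθ, produces torque. sin 42.9° = 0.6807.
Στ = 0 ⇒ T × 3.33 × 0.6807 = 1360 ⇒ T = 1360 / 2.267 = 600 N.

T ≈ 600 N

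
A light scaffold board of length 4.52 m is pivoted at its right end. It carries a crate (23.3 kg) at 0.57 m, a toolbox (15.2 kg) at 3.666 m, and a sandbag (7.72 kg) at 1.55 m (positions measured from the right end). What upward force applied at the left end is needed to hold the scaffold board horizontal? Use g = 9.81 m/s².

Taking torques about the right end:
Crate: 23.3 × 9.81 = 228.6 N down at 0.57 m → arm 0.57 m, τ = 228.6 × 0.57 = 130.3 N·m counterclockwise.
Toolbox: 15.2 × 9.81 = 149.1 N down at 3.666 m → arm 3.666 m, τ = 149.1 × 3.666 = 546.6 N·m counterclockwise.
Sandbag: 7.72 × 9.81 = 75.73 N down at 1.55 m → arm 1.55 m, τ = 75.73 × 1.55 = 117.4 N·m counterclockwise.
Net moment of the loads = 794.3 N·m counterclockwise.
The upward force F acts at the left end, arm 4.52 m, giving F × 4.52 clockwise.
For rotational equilibrium, F × 4.52 = 794.3, so F = 794.3 / 4.52 = 176 N.

F ≈ 176 N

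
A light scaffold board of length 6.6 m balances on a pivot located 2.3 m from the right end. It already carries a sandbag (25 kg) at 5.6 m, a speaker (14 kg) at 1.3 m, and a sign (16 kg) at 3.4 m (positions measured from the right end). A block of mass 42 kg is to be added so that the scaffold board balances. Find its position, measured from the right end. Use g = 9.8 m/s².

x ≈ 0.25 m from the right end

Sum moments about the pivot (at 2.3 m from the right end) (the support reaction has zero arm there).
Sandbag: 25 × 9.8 = 245 N down at 5.6 m → arm 3.3 m, τ = 245 × 3.3 = 808.5 N·m counterclockwise.
Speaker: 14 × 9.8 = 137.2 N down at 1.3 m → arm 1 m, τ = 137.2 × 1 = 137.2 N·m clockwise.
Sign: 16 × 9.8 = 156.8 N down at 3.4 m → arm 1.1 m, τ = 156.8 × 1.1 = 172.5 N·m counterclockwise.
Net moment of existing loads = 843.8 N·m counterclockwise.
The block weighs 42 × 9.8 = 411.6 N and must supply an equal clockwise moment, so its lever arm about the pivot is 843.8 / 411.6 = 2.05 m.
That puts it at 2.3 − 2.05 = 0.25 m from the right end.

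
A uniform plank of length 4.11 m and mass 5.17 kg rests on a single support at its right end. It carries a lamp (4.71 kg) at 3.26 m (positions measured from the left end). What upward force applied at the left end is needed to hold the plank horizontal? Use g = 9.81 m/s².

F ≈ 34.9 N

About the right end:
Beam weight: 5.17 × 9.81 = 50.72 N down at 2.055 m → arm 2.055 m, τ = 50.72 × 2.055 = 104.2 N·m counterclockwise.
Lamp: 4.71 × 9.81 = 46.21 N down at 3.26 m → arm 0.85 m, τ = 46.21 × 0.85 = 39.28 N·m counterclockwise.
Net moment of the loads = 143.5 N·m counterclockwise.
The upward force F acts at the left end, arm 4.11 m, giving F × 4.11 clockwise.
For rotational equilibrium, F × 4.11 = 143.5, so F = 143.5 / 4.11 = 34.9 N.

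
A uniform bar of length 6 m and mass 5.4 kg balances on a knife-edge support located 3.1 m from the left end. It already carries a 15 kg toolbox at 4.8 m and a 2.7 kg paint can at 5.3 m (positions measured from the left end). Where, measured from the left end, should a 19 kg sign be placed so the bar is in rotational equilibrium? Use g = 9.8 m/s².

Take moments about the knife-edge support (at 3.1 m from the left end).
Beam weight: 5.4 × 9.8 = 52.92 N down at 3 m → arm 0.1 m, τ = 52.92 × 0.1 = 5.292 N·m counterclockwise.
Toolbox: 15 × 9.8 = 147 N down at 4.8 m → arm 1.7 m, τ = 147 × 1.7 = 249.9 N·m clockwise.
Paint can: 2.7 × 9.8 = 26.46 N down at 5.3 m → arm 2.2 m, τ = 26.46 × 2.2 = 58.21 N·m clockwise.
Net moment of existing loads = 302.8 N·m clockwise.
The sign weighs 19 × 9.8 = 186.2 N and must supply an equal counterclockwise moment, so its lever arm about the knife-edge support is 302.8 / 186.2 = 1.63 m.
That puts it at 3.1 − 1.63 = 1.47 m from the left end.

x ≈ 1.47 m from the left end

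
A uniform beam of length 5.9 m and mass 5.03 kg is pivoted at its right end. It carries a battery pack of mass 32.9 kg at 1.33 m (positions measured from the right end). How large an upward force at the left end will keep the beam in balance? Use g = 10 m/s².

About the right end:
Beam weight: 5.03 × 10 = 50.3 N down at 2.95 m → arm 2.95 m, τ = 50.3 × 2.95 = 148.4 N·m counterclockwise.
Battery pack: 32.9 × 10 = 329 N down at 1.33 m → arm 1.33 m, τ = 329 × 1.33 = 437.6 N·m counterclockwise.
Net moment of the loads = 586 N·m counterclockwise.
The upward force F acts at the left end, arm 5.9 m, giving F × 5.9 clockwise.
Setting net torque to zero: F × 5.9 = 586 → F = 586 / 5.9 = 99.3 N.

F ≈ 99.3 N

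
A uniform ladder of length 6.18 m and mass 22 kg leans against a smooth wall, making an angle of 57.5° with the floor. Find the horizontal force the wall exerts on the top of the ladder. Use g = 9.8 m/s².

N_wall ≈ 68.7 N

About the foot of the ladder:
Ladder weight 22×9.8 = 215.6 N acts at 3.09 m along the ladder; its horizontal arm is 3.09·cos57.5° = 1.66 m → τ = 357.9 N·m clockwise.
Wall normal N acts horizontally at the top; its moment arm is the height L sinθ = 6.18·sin57.5° = 5.212 m, counterclockwise.
For rotational equilibrium, N × 5.212 = 357.9, so N = 68.7 N.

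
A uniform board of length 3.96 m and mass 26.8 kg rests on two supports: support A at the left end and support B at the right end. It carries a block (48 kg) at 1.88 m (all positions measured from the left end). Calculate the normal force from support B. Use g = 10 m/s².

Sum moments about support A (its reaction then has zero moment arm).
Beam weight: 26.8 × 10 = 268 N down at 1.98 m → arm 1.98 m, τ = 268 × 1.98 = 530.6 N·m clockwise.
Block: 48 × 10 = 480 N down at 1.88 m → arm 1.88 m, τ = 480 × 1.88 = 902.4 N·m clockwise.
Net load moment about support A = 1433 N·m clockwise.
Reaction R at support B is upward at 3.96 m, arm 3.96 m → moment R × 3.96 counterclockwise.
Setting net torque to zero: R × 3.96 = 1433 → R = 362 N.

R_B ≈ 362 N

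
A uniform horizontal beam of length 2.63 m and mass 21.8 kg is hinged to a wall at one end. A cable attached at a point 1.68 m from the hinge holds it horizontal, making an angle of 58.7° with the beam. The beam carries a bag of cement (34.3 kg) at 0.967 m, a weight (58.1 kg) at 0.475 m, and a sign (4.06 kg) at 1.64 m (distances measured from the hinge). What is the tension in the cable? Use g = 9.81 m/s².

About the hinge:
Beam weight: 21.8 × 9.81 = 213.9 N down at 1.315 m → arm 1.315 m, τ = 213.9 × 1.315 = 281.3 N·m clockwise.
Bag of cement: 34.3 × 9.81 = 336.5 N down at 0.967 m → arm 0.967 m, τ = 336.5 × 0.967 = 325.4 N·m clockwise.
Weight: 58.1 × 9.81 = 570 N down at 0.475 m → arm 0.475 m, τ = 570 × 0.475 = 270.8 N·m clockwise.
Sign: 4.06 × 9.81 = 39.83 N down at 1.64 m → arm 1.64 m, τ = 39.83 × 1.64 = 65.32 N·m clockwise.
Total clockwise load moment = 942.8 N·m.
The cable tension T acts at 1.68 m; only its component perpendicular to the beam, T sinθ, produces torque. sin 58.7° = 0.8545.
Balancing moments: T × 1.68 × 0.8545 = 942.8, giving T = 942.8 / 1.436 = 657 N.

T ≈ 657 N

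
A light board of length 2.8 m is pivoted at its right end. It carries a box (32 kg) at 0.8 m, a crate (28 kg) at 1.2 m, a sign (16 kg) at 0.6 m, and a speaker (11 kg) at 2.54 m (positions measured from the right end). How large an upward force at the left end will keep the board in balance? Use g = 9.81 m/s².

F ≈ 339 N

Sum moments about the right end (the unknown pivot reaction has zero arm there).
Box: 32 × 9.81 = 313.9 N down at 0.8 m → arm 0.8 m, τ = 313.9 × 0.8 = 251.1 N·m counterclockwise.
Crate: 28 × 9.81 = 274.7 N down at 1.2 m → arm 1.2 m, τ = 274.7 × 1.2 = 329.6 N·m counterclockwise.
Sign: 16 × 9.81 = 157 N down at 0.6 m → arm 0.6 m, τ = 157 × 0.6 = 94.2 N·m counterclockwise.
Speaker: 11 × 9.81 = 107.9 N down at 2.54 m → arm 2.54 m, τ = 107.9 × 2.54 = 274.1 N·m counterclockwise.
Net moment of the loads = 949 N·m counterclockwise.
The upward force F acts at the left end, arm 2.8 m, giving F × 2.8 clockwise.
Στ = 0 ⇒ F × 2.8 = 949 ⇒ F = 949 / 2.8 = 339 N.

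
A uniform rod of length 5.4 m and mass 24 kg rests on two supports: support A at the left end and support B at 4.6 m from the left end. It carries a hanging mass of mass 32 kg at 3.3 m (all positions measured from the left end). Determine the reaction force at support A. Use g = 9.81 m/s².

R_A ≈ 186 N

Choose support B as the axis so its reaction then has zero moment arm.
Beam weight: 24 × 9.81 = 235.4 N down at 2.7 m → arm 1.9 m, τ = 235.4 × 1.9 = 447.3 N·m counterclockwise.
Hanging mass: 32 × 9.81 = 313.9 N down at 3.3 m → arm 1.3 m, τ = 313.9 × 1.3 = 408.1 N·m counterclockwise.
Net load moment about support B = 855.4 N·m counterclockwise.
Reaction R at support A is upward at 0 m, arm 4.6 m → moment R × 4.6 clockwise.
Balancing moments: R × 4.6 = 855.4, giving R = 186 N.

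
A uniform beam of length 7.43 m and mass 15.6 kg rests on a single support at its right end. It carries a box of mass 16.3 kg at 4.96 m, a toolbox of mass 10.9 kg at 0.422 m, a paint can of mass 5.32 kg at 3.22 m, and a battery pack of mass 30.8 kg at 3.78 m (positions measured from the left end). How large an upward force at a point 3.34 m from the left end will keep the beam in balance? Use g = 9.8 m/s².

Take moments about the right end.
Beam weight: 15.6 × 9.8 = 152.9 N down at 3.715 m → arm 3.715 m, τ = 152.9 × 3.715 = 568 N·m counterclockwise.
Box: 16.3 × 9.8 = 159.7 N down at 4.96 m → arm 2.47 m, τ = 159.7 × 2.47 = 394.5 N·m counterclockwise.
Toolbox: 10.9 × 9.8 = 106.8 N down at 0.422 m → arm 7.008 m, τ = 106.8 × 7.008 = 748.5 N·m counterclockwise.
Paint can: 5.32 × 9.8 = 52.14 N down at 3.22 m → arm 4.21 m, τ = 52.14 × 4.21 = 219.5 N·m counterclockwise.
Battery pack: 30.8 × 9.8 = 301.8 N down at 3.78 m → arm 3.65 m, τ = 301.8 × 3.65 = 1102 N·m counterclockwise.
Net moment of the loads = 3032 N·m counterclockwise.
The upward force F acts at a point 3.34 m from the left end, arm 4.09 m, giving F × 4.09 clockwise.
Στ = 0 ⇒ F × 4.09 = 3032 ⇒ F = 3032 / 4.09 = 741 N.

F ≈ 741 N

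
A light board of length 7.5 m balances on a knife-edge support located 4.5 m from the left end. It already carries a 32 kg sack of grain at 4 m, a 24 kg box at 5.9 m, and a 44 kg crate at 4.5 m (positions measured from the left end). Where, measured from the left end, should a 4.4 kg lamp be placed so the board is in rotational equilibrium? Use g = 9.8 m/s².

About the knife-edge support (at 4.5 m from the left end):
Sack of grain: 32 × 9.8 = 313.6 N down at 4 m → arm 0.5 m, τ = 313.6 × 0.5 = 156.8 N·m counterclockwise.
Box: 24 × 9.8 = 235.2 N down at 5.9 m → arm 1.4 m, τ = 235.2 × 1.4 = 329.3 N·m clockwise.
Crate: acts at the knife-edge support, moment arm 0 → no torque.
Net moment of existing loads = 172.5 N·m clockwise.
The lamp weighs 4.4 × 9.8 = 43.12 N and must supply an equal counterclockwise moment, so its lever arm about the knife-edge support is 172.5 / 43.12 = 4 m.
That puts it at 4.5 − 4 = 0.5 m from the left end.

x ≈ 0.5 m from the left end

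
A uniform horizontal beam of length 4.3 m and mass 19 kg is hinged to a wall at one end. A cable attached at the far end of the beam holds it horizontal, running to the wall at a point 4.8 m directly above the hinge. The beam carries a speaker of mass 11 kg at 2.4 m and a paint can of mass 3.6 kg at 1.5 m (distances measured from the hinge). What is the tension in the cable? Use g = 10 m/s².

Taking torques about the hinge:
Beam weight: 19 × 10 = 190 N down at 2.15 m → arm 2.15 m, τ = 190 × 2.15 = 408.5 N·m clockwise.
Speaker: 11 × 10 = 110 N down at 2.4 m → arm 2.4 m, τ = 110 × 2.4 = 264 N·m clockwise.
Paint can: 3.6 × 10 = 36 N down at 1.5 m → arm 1.5 m, τ = 36 × 1.5 = 54 N·m clockwise.
Total clockwise load moment = 726.5 N·m.
The cable tension T acts at 4.3 m; only its component perpendicular to the beam, T sinθ, produces torque. sinθ = h/√(h²+d²) = 4.8/√(4.8²+4.3²) = 0.7448.
For rotational equilibrium, T × 4.3 × 0.7448 = 726.5, so T = 726.5 / 3.203 = 227 N.

T ≈ 227 N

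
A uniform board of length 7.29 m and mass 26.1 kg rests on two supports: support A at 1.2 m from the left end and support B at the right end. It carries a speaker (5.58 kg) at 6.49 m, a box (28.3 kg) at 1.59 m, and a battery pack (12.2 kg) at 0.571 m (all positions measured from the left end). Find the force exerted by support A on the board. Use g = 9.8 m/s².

R_A ≈ 552 N

Take moments about support B.
Beam weight: 26.1 × 9.8 = 255.8 N down at 3.645 m → arm 3.645 m, τ = 255.8 × 3.645 = 932.4 N·m counterclockwise.
Speaker: 5.58 × 9.8 = 54.68 N down at 6.49 m → arm 0.8 m, τ = 54.68 × 0.8 = 43.74 N·m counterclockwise.
Box: 28.3 × 9.8 = 277.3 N down at 1.59 m → arm 5.7 m, τ = 277.3 × 5.7 = 1581 N·m counterclockwise.
Battery pack: 12.2 × 9.8 = 119.6 N down at 0.571 m → arm 6.719 m, τ = 119.6 × 6.719 = 803.6 N·m counterclockwise.
Net load moment about support B = 3361 N·m counterclockwise.
Reaction R at support A is upward at 1.2 m, arm 6.09 m → moment R × 6.09 clockwise.
Setting net torque to zero: R × 6.09 = 3361 → R = 552 N.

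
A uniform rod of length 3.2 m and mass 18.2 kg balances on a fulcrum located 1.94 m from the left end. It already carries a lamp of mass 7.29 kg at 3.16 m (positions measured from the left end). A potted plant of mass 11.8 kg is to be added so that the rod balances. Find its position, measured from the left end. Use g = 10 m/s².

x ≈ 1.71 m from the left end

Take moments about the fulcrum (at 1.94 m from the left end).
Beam weight: 18.2 × 10 = 182 N down at 1.6 m → arm 0.34 m, τ = 182 × 0.34 = 61.88 N·m counterclockwise.
Lamp: 7.29 × 10 = 72.9 N down at 3.16 m → arm 1.22 m, τ = 72.9 × 1.22 = 88.94 N·m clockwise.
Net moment of existing loads = 27.06 N·m clockwise.
The potted plant weighs 11.8 × 10 = 118 N and must supply an equal counterclockwise moment, so its lever arm about the fulcrum is 27.06 / 118 = 0.229 m.
That puts it at 1.94 − 0.229 = 1.71 m from the left end.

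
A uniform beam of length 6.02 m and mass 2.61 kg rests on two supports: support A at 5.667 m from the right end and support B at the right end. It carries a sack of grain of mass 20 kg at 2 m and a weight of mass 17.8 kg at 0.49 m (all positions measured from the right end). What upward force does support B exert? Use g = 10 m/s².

Choose support A as the axis so its reaction then has zero moment arm.
Beam weight: 2.61 × 10 = 26.1 N down at 3.01 m → arm 2.657 m, τ = 26.1 × 2.657 = 69.35 N·m clockwise.
Sack of grain: 20 × 10 = 200 N down at 2 m → arm 3.667 m, τ = 200 × 3.667 = 733.4 N·m clockwise.
Weight: 17.8 × 10 = 178 N down at 0.49 m → arm 5.177 m, τ = 178 × 5.177 = 921.5 N·m clockwise.
Net load moment about support A = 1724 N·m clockwise.
Reaction R at support B is upward at 0 m, arm 5.667 m → moment R × 5.667 counterclockwise.
Setting net torque to zero: R × 5.667 = 1724 → R = 304 N.

R_B ≈ 304 N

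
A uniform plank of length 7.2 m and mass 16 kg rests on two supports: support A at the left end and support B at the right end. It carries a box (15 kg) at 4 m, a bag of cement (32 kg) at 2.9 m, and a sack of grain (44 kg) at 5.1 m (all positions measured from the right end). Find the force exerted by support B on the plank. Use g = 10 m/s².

Taking torques about support A:
Beam weight: 16 × 10 = 160 N down at 3.6 m → arm 3.6 m, τ = 160 × 3.6 = 576 N·m clockwise.
Box: 15 × 10 = 150 N down at 4 m → arm 3.2 m, τ = 150 × 3.2 = 480 N·m clockwise.
Bag of cement: 32 × 10 = 320 N down at 2.9 m → arm 4.3 m, τ = 320 × 4.3 = 1376 N·m clockwise.
Sack of grain: 44 × 10 = 440 N down at 5.1 m → arm 2.1 m, τ = 440 × 2.1 = 924 N·m clockwise.
Net load moment about support A = 3356 N·m clockwise.
Reaction R at support B is upward at 0 m, arm 7.2 m → moment R × 7.2 counterclockwise.
For rotational equilibrium, R × 7.2 = 3356, so R = 466 N.

R_B ≈ 466 N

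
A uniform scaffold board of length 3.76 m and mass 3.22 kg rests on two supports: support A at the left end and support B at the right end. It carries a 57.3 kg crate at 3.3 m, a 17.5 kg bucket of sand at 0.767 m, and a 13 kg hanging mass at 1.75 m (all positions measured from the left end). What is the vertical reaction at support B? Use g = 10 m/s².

Sum moments about support A (its reaction then has zero moment arm).
Beam weight: 3.22 × 10 = 32.2 N down at 1.88 m → arm 1.88 m, τ = 32.2 × 1.88 = 60.54 N·m clockwise.
Crate: 57.3 × 10 = 573 N down at 3.3 m → arm 3.3 m, τ = 573 × 3.3 = 1891 N·m clockwise.
Bucket of sand: 17.5 × 10 = 175 N down at 0.767 m → arm 0.767 m, τ = 175 × 0.767 = 134.2 N·m clockwise.
Hanging mass: 13 × 10 = 130 N down at 1.75 m → arm 1.75 m, τ = 130 × 1.75 = 227.5 N·m clockwise.
Net load moment about support A = 2313 N·m clockwise.
Reaction R at support B is upward at 3.76 m, arm 3.76 m → moment R × 3.76 counterclockwise.
Balancing moments: R × 3.76 = 2313, giving R = 615 N.

R_B ≈ 615 N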